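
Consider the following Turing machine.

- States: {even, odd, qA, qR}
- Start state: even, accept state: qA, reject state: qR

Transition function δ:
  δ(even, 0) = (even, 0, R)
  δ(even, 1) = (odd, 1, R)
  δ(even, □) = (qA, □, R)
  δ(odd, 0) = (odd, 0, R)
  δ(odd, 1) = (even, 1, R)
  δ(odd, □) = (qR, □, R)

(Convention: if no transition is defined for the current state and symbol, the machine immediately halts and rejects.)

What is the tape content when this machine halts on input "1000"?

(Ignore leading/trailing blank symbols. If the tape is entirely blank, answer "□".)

Execution trace:
Initial: [even]1000
Step 1: δ(even, 1) = (odd, 1, R) → 1[odd]000
Step 2: δ(odd, 0) = (odd, 0, R) → 10[odd]00
Step 3: δ(odd, 0) = (odd, 0, R) → 100[odd]0
Step 4: δ(odd, 0) = (odd, 0, R) → 1000[odd]□
Step 5: δ(odd, □) = (qR, □, R) → 1000□[qR]□

The machine reaches the reject state qR and halts.

Final tape (ignoring leading/trailing blanks): 1000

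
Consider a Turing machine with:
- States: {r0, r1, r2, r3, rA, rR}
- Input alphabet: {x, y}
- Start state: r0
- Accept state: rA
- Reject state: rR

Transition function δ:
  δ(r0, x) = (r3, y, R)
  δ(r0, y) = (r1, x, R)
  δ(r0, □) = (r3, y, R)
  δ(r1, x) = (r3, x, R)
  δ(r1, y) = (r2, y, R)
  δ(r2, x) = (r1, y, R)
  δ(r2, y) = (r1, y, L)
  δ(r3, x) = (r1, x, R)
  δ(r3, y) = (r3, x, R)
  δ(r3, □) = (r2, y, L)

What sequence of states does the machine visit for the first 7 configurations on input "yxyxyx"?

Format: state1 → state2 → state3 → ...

Execution trace:
Initial: [r0]yxyxyx
Step 1: δ(r0, y) = (r1, x, R) → x[r1]xyxyx
Step 2: δ(r1, x) = (r3, x, R) → xx[r3]yxyx
Step 3: δ(r3, y) = (r3, x, R) → xxx[r3]xyx
Step 4: δ(r3, x) = (r1, x, R) → xxxx[r1]yx
Step 5: δ(r1, y) = (r2, y, R) → xxxxy[r2]x
Step 6: δ(r2, x) = (r1, y, R) → xxxxyy[r1]□

No transition is defined for δ(r1, □). By convention the machine halts and rejects.

State sequence: r0 → r1 → r3 → r3 → r1 → r2 → r1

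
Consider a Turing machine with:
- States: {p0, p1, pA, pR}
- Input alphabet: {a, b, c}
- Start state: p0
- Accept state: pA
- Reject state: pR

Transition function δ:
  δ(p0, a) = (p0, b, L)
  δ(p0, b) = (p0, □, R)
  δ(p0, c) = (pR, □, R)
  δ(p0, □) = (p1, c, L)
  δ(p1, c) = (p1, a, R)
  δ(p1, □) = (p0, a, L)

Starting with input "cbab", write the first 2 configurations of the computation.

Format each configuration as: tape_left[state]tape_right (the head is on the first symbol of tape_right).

Transitions applied:
Step 1: δ(p0, c) = (pR, □, R)

The first 2 configurations are:
[p0]cbab ⊢ □[pR]bab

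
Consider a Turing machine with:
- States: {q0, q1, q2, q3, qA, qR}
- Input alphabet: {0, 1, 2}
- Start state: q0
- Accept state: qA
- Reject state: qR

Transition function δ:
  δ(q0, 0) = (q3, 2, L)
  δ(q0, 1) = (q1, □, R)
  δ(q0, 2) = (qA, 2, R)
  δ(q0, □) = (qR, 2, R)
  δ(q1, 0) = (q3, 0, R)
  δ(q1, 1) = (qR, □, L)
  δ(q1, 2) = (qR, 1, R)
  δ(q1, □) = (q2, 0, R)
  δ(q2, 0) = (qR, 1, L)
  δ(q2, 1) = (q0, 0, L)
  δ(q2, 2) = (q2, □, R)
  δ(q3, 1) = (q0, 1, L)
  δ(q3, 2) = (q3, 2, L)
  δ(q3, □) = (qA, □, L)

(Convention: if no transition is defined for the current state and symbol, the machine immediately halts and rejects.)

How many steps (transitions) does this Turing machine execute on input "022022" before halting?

Execution trace:
Initial: [q0]022022
Step 1: δ(q0, 0) = (q3, 2, L) → [q3]□222022
Step 2: δ(q3, □) = (qA, □, L) → [qA]□□222022

The machine reaches the accept state qA and halts.

The machine executed 2 steps before halting.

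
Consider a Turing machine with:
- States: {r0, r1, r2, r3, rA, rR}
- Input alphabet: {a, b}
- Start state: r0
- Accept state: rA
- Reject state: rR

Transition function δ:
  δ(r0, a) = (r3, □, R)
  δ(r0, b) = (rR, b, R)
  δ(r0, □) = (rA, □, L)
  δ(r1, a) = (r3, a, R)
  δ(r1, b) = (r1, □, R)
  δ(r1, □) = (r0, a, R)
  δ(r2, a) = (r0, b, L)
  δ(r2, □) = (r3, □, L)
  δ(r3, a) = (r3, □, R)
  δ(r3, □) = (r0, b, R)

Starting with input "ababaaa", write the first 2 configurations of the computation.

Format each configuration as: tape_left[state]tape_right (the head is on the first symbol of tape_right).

Transitions applied:
Step 1: δ(r0, a) = (r3, □, R)

The first 2 configurations are:
[r0]ababaaa ⊢ □[r3]babaaa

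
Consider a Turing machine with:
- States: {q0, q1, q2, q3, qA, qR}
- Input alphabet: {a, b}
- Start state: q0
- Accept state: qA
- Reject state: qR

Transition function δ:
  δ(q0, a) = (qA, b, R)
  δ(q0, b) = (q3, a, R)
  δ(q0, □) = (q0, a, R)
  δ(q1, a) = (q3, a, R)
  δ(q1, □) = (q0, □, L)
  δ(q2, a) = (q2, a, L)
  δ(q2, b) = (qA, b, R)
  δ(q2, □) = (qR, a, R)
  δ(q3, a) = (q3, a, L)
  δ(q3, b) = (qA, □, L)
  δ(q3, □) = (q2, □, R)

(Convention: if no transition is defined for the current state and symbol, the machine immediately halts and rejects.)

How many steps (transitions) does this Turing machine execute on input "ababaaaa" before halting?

Execution trace:
Initial: [q0]ababaaaa
Step 1: δ(q0, a) = (qA, b, R) → b[qA]babaaaa

The machine reaches the accept state qA and halts.

The machine executed 1 step before halting.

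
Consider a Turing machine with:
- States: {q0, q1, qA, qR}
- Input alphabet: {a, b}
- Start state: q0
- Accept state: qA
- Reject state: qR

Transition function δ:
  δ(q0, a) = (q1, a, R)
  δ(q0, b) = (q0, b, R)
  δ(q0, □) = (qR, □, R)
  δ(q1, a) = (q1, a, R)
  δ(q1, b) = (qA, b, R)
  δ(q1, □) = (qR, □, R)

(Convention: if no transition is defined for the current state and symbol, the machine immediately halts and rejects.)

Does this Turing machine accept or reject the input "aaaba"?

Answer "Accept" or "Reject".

Execution trace:
Initial: [q0]aaaba
Step 1: δ(q0, a) = (q1, a, R) → a[q1]aaba
Step 2: δ(q1, a) = (q1, a, R) → aa[q1]aba
Step 3: δ(q1, a) = (q1, a, R) → aaa[q1]ba
Step 4: δ(q1, b) = (qA, b, R) → aaab[qA]a

The machine reaches the accept state qA and halts.

Answer: Accept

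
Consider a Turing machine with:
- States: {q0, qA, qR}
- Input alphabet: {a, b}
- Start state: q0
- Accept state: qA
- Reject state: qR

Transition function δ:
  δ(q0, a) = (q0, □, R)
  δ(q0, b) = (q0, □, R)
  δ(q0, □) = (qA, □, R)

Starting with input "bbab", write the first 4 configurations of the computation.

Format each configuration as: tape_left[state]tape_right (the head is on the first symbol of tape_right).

Transitions applied:
Step 1: δ(q0, b) = (q0, □, R)
Step 2: δ(q0, b) = (q0, □, R)
Step 3: δ(q0, a) = (q0, □, R)

The first 4 configurations are:
[q0]bbab ⊢ □[q0]bab ⊢ □□[q0]ab ⊢ □□□[q0]b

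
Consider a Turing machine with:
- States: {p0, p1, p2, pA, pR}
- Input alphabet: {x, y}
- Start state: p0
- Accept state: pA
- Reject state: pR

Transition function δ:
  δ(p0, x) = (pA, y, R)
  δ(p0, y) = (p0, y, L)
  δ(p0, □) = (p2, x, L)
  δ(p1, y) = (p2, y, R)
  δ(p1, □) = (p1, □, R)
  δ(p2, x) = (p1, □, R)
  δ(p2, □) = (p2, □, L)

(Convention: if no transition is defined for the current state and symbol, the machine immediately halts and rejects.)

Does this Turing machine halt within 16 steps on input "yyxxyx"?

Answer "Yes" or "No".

Execution trace:
Initial: [p0]yyxxyx
Step 1: δ(p0, y) = (p0, y, L) → [p0]□yyxxyx
Step 2: δ(p0, □) = (p2, x, L) → [p2]□xyyxxyx
Step 3: δ(p2, □) = (p2, □, L) → [p2]□□xyyxxyx
Step 4: δ(p2, □) = (p2, □, L) → [p2]□□□xyyxxyx
Step 5: δ(p2, □) = (p2, □, L) → [p2]□□□□xyyxxyx
Step 6: δ(p2, □) = (p2, □, L) → [p2]□□□□□xyyxxyx
Step 7: δ(p2, □) = (p2, □, L) → [p2]□□□□□□xyyxxyx
Step 8: δ(p2, □) = (p2, □, L) → [p2]□□□□□□□xyyxxyx
Step 9: δ(p2, □) = (p2, □, L) → [p2]□□□□□□□□xyyxxyx
Step 10: δ(p2, □) = (p2, □, L) → [p2]□□□□□□□□□xyyxxyx
Step 11: δ(p2, □) = (p2, □, L) → [p2]□□□□□□□□□□xyyxxyx
Step 12: δ(p2, □) = (p2, □, L) → [p2]□□□□□□□□□□□xyyxxyx
Step 13: δ(p2, □) = (p2, □, L) → [p2]□□□□□□□□□□□□xyyxxyx
Step 14: δ(p2, □) = (p2, □, L) → [p2]□□□□□□□□□□□□□xyyxxyx
Step 15: δ(p2, □) = (p2, □, L) → [p2]□□□□□□□□□□□□□□xyyxxyx
Step 16: δ(p2, □) = (p2, □, L) → [p2]□□□□□□□□□□□□□□□xyyxxyx

The machine has not reached a halting state after 16 steps.
The machine did not halt within the 16-step bound.

Answer: No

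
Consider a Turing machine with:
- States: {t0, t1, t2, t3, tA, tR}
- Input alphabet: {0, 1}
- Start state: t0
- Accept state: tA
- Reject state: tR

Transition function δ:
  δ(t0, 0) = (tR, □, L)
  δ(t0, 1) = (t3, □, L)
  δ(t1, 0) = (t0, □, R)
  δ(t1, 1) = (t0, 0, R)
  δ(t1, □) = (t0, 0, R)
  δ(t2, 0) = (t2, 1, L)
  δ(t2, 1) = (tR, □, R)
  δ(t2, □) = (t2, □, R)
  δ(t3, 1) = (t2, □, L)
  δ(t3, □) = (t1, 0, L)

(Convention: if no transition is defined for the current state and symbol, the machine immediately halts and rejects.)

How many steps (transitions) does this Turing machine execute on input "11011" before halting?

Execution trace:
Initial: [t0]11011
Step 1: δ(t0, 1) = (t3, □, L) → [t3]□□1011
Step 2: δ(t3, □) = (t1, 0, L) → [t1]□0□1011
Step 3: δ(t1, □) = (t0, 0, R) → 0[t0]0□1011
Step 4: δ(t0, 0) = (tR, □, L) → [tR]0□□1011

The machine reaches the reject state tR and halts.

The machine executed 4 steps before halting.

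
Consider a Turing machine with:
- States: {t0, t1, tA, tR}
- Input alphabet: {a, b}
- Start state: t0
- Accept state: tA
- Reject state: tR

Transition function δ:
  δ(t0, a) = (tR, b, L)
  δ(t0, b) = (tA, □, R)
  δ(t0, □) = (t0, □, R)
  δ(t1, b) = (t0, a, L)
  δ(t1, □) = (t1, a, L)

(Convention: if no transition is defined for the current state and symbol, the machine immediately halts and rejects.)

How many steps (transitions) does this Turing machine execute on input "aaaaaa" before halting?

Execution trace:
Initial: [t0]aaaaaa
Step 1: δ(t0, a) = (tR, b, L) → [tR]□baaaaa

The machine reaches the reject state tR and halts.

The machine executed 1 step before halting.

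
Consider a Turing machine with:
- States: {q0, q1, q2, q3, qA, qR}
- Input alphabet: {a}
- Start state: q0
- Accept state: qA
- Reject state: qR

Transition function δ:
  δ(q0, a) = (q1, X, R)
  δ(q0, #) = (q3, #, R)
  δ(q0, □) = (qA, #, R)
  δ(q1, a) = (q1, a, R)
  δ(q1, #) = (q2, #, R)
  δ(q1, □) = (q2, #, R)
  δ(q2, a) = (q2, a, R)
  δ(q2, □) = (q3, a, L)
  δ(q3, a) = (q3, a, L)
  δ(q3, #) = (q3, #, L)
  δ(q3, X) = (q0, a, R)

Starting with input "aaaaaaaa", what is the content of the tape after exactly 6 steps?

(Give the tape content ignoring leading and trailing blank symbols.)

Execution trace:
Initial: [q0]aaaaaaaa
Step 1: δ(q0, a) = (q1, X, R) → X[q1]aaaaaaa
Step 2: δ(q1, a) = (q1, a, R) → Xa[q1]aaaaaa
Step 3: δ(q1, a) = (q1, a, R) → Xaa[q1]aaaaa
Step 4: δ(q1, a) = (q1, a, R) → Xaaa[q1]aaaa
Step 5: δ(q1, a) = (q1, a, R) → Xaaaa[q1]aaa
Step 6: δ(q1, a) = (q1, a, R) → Xaaaaa[q1]aa

After 6 steps, the tape (ignoring leading/trailing blanks) is: Xaaaaaaa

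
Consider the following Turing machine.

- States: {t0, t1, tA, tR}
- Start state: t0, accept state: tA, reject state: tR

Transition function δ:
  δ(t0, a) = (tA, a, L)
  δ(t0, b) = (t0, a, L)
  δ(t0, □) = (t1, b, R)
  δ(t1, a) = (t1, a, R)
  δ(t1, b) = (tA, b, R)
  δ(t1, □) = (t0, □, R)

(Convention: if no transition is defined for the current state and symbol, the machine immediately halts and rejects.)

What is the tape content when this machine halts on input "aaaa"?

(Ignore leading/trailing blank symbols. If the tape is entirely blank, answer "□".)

Execution trace:
Initial: [t0]aaaa
Step 1: δ(t0, a) = (tA, a, L) → [tA]□aaaa

The machine reaches the accept state tA and halts.

Final tape (ignoring leading/trailing blanks): aaaa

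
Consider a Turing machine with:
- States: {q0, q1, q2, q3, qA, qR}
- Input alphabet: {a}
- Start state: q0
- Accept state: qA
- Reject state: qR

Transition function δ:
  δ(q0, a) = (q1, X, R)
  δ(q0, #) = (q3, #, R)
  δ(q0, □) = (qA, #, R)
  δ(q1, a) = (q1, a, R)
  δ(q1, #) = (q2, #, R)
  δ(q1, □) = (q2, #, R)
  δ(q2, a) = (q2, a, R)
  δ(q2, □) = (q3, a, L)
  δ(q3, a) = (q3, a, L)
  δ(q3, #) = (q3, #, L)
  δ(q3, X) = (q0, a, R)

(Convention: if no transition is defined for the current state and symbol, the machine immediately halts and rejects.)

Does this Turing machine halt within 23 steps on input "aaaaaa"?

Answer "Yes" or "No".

Execution trace:
Initial: [q0]aaaaaa
Step 1: δ(q0, a) = (q1, X, R) → X[q1]aaaaa
Step 2: δ(q1, a) = (q1, a, R) → Xa[q1]aaaa
Step 3: δ(q1, a) = (q1, a, R) → Xaa[q1]aaa
Step 4: δ(q1, a) = (q1, a, R) → Xaaa[q1]aa
Step 5: δ(q1, a) = (q1, a, R) → Xaaaa[q1]a
Step 6: δ(q1, a) = (q1, a, R) → Xaaaaa[q1]□
Step 7: δ(q1, □) = (q2, #, R) → Xaaaaa#[q2]□
Step 8: δ(q2, □) = (q3, a, L) → Xaaaaa[q3]#a
Step 9: δ(q3, #) = (q3, #, L) → Xaaaa[q3]a#a
Step 10: δ(q3, a) = (q3, a, L) → Xaaa[q3]aa#a
Step 11: δ(q3, a) = (q3, a, L) → Xaa[q3]aaa#a
Step 12: δ(q3, a) = (q3, a, L) → Xa[q3]aaaa#a
Step 13: δ(q3, a) = (q3, a, L) → X[q3]aaaaa#a
Step 14: δ(q3, a) = (q3, a, L) → [q3]Xaaaaa#a
Step 15: δ(q3, X) = (q0, a, R) → a[q0]aaaaa#a
Step 16: δ(q0, a) = (q1, X, R) → aX[q1]aaaa#a
Step 17: δ(q1, a) = (q1, a, R) → aXa[q1]aaa#a
Step 18: δ(q1, a) = (q1, a, R) → aXaa[q1]aa#a
Step 19: δ(q1, a) = (q1, a, R) → aXaaa[q1]a#a
Step 20: δ(q1, a) = (q1, a, R) → aXaaaa[q1]#a
Step 21: δ(q1, #) = (q2, #, R) → aXaaaa#[q2]a
Step 22: δ(q2, a) = (q2, a, R) → aXaaaa#a[q2]□
Step 23: δ(q2, □) = (q3, a, L) → aXaaaa#[q3]aa

The machine has not reached a halting state after 23 steps.
The machine did not halt within the 23-step bound.

Answer: No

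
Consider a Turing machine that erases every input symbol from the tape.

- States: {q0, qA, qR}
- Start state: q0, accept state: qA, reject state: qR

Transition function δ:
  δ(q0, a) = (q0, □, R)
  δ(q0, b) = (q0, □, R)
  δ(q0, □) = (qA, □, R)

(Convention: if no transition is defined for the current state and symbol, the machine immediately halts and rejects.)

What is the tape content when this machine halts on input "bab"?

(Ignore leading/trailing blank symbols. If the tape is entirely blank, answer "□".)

Execution trace:
Initial: [q0]bab
Step 1: δ(q0, b) = (q0, □, R) → □[q0]ab
Step 2: δ(q0, a) = (q0, □, R) → □□[q0]b
Step 3: δ(q0, b) = (q0, □, R) → □□□[q0]□
Step 4: δ(q0, □) = (qA, □, R) → □□□□[qA]□

The machine reaches the accept state qA and halts.

Final tape (ignoring leading/trailing blanks): □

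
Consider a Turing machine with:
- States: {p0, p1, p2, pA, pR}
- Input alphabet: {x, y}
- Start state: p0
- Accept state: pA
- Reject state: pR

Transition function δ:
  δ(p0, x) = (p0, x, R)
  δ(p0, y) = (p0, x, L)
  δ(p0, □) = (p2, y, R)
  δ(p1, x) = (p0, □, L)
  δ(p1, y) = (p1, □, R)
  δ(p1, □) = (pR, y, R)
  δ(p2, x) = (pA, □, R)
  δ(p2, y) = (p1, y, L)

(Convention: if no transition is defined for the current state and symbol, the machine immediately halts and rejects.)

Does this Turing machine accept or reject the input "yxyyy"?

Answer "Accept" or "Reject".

Execution trace:
Initial: [p0]yxyyy
Step 1: δ(p0, y) = (p0, x, L) → [p0]□xxyyy
Step 2: δ(p0, □) = (p2, y, R) → y[p2]xxyyy
Step 3: δ(p2, x) = (pA, □, R) → y□[pA]xyyy

The machine reaches the accept state pA and halts.

Answer: Accept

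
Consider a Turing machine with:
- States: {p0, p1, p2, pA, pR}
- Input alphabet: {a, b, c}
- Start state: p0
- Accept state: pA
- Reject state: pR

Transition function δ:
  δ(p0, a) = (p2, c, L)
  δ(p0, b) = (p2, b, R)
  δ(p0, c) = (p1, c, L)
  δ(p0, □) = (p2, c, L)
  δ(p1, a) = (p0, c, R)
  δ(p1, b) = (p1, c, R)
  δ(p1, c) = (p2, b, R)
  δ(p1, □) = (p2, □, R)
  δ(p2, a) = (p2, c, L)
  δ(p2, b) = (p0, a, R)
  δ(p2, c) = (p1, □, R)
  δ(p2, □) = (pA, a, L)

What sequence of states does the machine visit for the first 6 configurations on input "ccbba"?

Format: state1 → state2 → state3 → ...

Execution trace:
Initial: [p0]ccbba
Step 1: δ(p0, c) = (p1, c, L) → [p1]□ccbba
Step 2: δ(p1, □) = (p2, □, R) → □[p2]ccbba
Step 3: δ(p2, c) = (p1, □, R) → □□[p1]cbba
Step 4: δ(p1, c) = (p2, b, R) → □□b[p2]bba
Step 5: δ(p2, b) = (p0, a, R) → □□ba[p0]ba

State sequence: p0 → p1 → p2 → p1 → p2 → p0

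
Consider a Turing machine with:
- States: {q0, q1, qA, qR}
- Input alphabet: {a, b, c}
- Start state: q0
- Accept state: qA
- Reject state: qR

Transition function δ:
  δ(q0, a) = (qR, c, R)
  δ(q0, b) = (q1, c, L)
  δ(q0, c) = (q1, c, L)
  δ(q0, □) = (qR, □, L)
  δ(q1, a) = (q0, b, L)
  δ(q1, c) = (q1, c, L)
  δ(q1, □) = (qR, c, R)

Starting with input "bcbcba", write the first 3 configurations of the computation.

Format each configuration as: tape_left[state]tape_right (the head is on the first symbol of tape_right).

Transitions applied:
Step 1: δ(q0, b) = (q1, c, L)
Step 2: δ(q1, □) = (qR, c, R)

The first 3 configurations are:
[q0]bcbcba ⊢ [q1]□ccbcba ⊢ c[qR]ccbcba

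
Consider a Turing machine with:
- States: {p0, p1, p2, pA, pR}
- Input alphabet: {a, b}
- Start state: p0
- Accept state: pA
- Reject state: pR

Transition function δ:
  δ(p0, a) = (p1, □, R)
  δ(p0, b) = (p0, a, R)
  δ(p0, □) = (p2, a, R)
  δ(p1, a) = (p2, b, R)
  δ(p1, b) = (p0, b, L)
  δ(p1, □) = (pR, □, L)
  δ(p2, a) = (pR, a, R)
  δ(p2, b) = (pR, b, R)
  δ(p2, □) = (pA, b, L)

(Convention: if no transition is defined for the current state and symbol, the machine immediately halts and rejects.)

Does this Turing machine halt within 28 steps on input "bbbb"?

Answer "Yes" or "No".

Execution trace:
Initial: [p0]bbbb
Step 1: δ(p0, b) = (p0, a, R) → a[p0]bbb
Step 2: δ(p0, b) = (p0, a, R) → aa[p0]bb
Step 3: δ(p0, b) = (p0, a, R) → aaa[p0]b
Step 4: δ(p0, b) = (p0, a, R) → aaaa[p0]□
Step 5: δ(p0, □) = (p2, a, R) → aaaaa[p2]□
Step 6: δ(p2, □) = (pA, b, L) → aaaa[pA]ab

The machine reaches the accept state pA and halts.
The machine halted after 6 steps (within the 28-step bound).

Answer: Yes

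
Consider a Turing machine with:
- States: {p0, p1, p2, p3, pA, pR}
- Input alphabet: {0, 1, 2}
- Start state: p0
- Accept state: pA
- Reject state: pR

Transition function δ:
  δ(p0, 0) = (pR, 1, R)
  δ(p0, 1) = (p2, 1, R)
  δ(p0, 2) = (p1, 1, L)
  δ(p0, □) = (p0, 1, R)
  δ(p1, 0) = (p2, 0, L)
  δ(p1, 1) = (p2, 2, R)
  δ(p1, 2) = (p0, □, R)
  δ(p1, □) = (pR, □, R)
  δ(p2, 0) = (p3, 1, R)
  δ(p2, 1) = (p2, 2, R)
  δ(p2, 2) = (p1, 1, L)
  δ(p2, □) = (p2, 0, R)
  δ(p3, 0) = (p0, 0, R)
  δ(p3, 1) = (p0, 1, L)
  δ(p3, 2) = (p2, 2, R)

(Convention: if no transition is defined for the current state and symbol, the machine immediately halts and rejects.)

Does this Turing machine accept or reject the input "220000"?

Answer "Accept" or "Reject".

Execution trace:
Initial: [p0]220000
Step 1: δ(p0, 2) = (p1, 1, L) → [p1]□120000
Step 2: δ(p1, □) = (pR, □, R) → □[pR]120000

The machine reaches the reject state pR and halts.

Answer: Reject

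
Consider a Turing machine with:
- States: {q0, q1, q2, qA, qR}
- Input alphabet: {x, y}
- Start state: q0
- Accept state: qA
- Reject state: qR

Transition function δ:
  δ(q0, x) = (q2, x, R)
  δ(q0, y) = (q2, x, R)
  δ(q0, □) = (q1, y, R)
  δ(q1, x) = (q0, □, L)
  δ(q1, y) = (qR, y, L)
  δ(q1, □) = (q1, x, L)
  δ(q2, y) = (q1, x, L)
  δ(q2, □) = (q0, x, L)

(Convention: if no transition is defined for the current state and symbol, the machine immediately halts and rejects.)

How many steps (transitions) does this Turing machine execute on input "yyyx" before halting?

Execution trace:
Initial: [q0]yyyx
Step 1: δ(q0, y) = (q2, x, R) → x[q2]yyx
Step 2: δ(q2, y) = (q1, x, L) → [q1]xxyx
Step 3: δ(q1, x) = (q0, □, L) → [q0]□□xyx
Step 4: δ(q0, □) = (q1, y, R) → y[q1]□xyx
Step 5: δ(q1, □) = (q1, x, L) → [q1]yxxyx
Step 6: δ(q1, y) = (qR, y, L) → [qR]□yxxyx

The machine reaches the reject state qR and halts.

The machine executed 6 steps before halting.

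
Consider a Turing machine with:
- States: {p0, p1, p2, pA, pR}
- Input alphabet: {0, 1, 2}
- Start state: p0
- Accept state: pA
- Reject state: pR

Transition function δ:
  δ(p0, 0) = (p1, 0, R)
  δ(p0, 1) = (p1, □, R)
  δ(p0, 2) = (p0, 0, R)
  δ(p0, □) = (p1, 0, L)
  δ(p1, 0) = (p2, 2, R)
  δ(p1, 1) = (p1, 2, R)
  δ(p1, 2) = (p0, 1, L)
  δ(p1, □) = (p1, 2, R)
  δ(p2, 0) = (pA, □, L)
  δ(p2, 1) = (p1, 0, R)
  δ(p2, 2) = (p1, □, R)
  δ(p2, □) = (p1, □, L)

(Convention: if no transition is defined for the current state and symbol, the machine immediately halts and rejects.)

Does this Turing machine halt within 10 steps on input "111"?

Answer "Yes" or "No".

Execution trace:
Initial: [p0]111
Step 1: δ(p0, 1) = (p1, □, R) → □[p1]11
Step 2: δ(p1, 1) = (p1, 2, R) → □2[p1]1
Step 3: δ(p1, 1) = (p1, 2, R) → □22[p1]□
Step 4: δ(p1, □) = (p1, 2, R) → □222[p1]□
Step 5: δ(p1, □) = (p1, 2, R) → □2222[p1]□
Step 6: δ(p1, □) = (p1, 2, R) → □22222[p1]□
Step 7: δ(p1, □) = (p1, 2, R) → □222222[p1]□
Step 8: δ(p1, □) = (p1, 2, R) → □2222222[p1]□
Step 9: δ(p1, □) = (p1, 2, R) → □22222222[p1]□
Step 10: δ(p1, □) = (p1, 2, R) → □222222222[p1]□

The machine has not reached a halting state after 10 steps.
The machine did not halt within the 10-step bound.

Answer: No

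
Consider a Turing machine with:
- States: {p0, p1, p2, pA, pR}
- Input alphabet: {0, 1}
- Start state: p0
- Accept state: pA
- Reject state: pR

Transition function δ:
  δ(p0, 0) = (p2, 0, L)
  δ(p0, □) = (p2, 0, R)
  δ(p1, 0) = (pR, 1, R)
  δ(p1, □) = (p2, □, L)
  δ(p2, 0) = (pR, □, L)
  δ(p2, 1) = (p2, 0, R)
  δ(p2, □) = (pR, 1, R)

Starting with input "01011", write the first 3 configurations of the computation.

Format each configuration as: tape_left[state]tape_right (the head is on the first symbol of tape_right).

Transitions applied:
Step 1: δ(p0, 0) = (p2, 0, L)
Step 2: δ(p2, □) = (pR, 1, R)

The first 3 configurations are:
[p0]01011 ⊢ [p2]□01011 ⊢ 1[pR]01011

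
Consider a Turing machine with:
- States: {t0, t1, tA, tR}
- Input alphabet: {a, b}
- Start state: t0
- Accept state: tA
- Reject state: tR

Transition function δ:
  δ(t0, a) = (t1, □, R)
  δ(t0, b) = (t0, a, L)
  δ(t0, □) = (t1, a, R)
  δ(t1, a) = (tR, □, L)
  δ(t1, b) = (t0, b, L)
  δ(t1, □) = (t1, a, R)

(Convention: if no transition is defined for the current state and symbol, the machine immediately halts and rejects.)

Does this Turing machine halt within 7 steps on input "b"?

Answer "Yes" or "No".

Execution trace:
Initial: [t0]b
Step 1: δ(t0, b) = (t0, a, L) → [t0]□a
Step 2: δ(t0, □) = (t1, a, R) → a[t1]a
Step 3: δ(t1, a) = (tR, □, L) → [tR]a□

The machine reaches the reject state tR and halts.
The machine halted after 3 steps (within the 7-step bound).

Answer: Yes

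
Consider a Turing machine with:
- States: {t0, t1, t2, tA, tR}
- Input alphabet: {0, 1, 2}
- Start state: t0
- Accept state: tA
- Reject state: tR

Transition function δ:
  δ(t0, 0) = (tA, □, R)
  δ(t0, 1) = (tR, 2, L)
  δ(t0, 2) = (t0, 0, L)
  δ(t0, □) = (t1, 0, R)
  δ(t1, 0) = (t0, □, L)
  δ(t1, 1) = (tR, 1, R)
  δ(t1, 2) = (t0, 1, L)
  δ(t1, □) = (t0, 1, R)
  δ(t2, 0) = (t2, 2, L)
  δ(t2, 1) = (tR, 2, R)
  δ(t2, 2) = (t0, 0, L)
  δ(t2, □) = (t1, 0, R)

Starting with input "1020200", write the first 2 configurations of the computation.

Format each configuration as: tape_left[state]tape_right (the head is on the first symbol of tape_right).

Transitions applied:
Step 1: δ(t0, 1) = (tR, 2, L)

The first 2 configurations are:
[t0]1020200 ⊢ [tR]□2020200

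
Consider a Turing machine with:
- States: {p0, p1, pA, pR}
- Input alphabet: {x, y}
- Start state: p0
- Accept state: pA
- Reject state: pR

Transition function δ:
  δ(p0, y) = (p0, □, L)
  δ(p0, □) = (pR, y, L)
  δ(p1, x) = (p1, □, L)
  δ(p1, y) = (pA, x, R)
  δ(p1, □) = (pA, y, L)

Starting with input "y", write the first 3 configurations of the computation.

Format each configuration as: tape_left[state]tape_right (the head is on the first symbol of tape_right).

Transitions applied:
Step 1: δ(p0, y) = (p0, □, L)
Step 2: δ(p0, □) = (pR, y, L)

The first 3 configurations are:
[p0]y ⊢ [p0]□□ ⊢ [pR]□y□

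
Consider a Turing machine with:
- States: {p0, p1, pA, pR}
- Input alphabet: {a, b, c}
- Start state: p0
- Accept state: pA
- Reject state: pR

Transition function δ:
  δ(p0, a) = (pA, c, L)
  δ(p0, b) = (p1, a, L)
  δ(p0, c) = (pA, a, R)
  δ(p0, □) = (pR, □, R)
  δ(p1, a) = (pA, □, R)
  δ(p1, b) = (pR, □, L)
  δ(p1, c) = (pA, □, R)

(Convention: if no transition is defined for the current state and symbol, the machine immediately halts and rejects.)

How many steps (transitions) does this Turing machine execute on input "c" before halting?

Execution trace:
Initial: [p0]c
Step 1: δ(p0, c) = (pA, a, R) → a[pA]□

The machine reaches the accept state pA and halts.

The machine executed 1 step before halting.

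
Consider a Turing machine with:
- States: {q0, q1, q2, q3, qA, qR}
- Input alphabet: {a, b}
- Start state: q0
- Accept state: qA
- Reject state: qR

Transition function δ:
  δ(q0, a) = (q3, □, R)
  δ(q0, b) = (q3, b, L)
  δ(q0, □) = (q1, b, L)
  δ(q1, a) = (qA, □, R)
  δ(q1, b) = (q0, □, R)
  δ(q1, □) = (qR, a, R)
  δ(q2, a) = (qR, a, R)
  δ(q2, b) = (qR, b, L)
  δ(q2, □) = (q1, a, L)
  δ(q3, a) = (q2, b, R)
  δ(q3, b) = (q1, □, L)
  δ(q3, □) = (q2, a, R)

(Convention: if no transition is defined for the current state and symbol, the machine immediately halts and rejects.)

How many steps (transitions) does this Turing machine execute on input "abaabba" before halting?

Execution trace:
Initial: [q0]abaabba
Step 1: δ(q0, a) = (q3, □, R) → □[q3]baabba
Step 2: δ(q3, b) = (q1, □, L) → [q1]□□aabba
Step 3: δ(q1, □) = (qR, a, R) → a[qR]□aabba

The machine reaches the reject state qR and halts.

The machine executed 3 steps before halting.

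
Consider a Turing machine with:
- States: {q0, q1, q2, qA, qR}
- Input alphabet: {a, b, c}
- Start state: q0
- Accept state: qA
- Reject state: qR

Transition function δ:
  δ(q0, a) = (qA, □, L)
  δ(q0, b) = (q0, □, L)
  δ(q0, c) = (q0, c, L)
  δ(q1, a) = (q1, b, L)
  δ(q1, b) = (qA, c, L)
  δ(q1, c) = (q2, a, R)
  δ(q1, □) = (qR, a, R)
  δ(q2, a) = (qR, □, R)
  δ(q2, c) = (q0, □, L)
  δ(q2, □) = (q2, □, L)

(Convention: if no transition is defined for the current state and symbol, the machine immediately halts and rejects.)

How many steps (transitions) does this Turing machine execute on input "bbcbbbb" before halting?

Execution trace:
Initial: [q0]bbcbbbb
Step 1: δ(q0, b) = (q0, □, L) → [q0]□□bcbbbb

No transition is defined for δ(q0, □). By convention the machine halts and rejects.

The machine executed 1 step before halting.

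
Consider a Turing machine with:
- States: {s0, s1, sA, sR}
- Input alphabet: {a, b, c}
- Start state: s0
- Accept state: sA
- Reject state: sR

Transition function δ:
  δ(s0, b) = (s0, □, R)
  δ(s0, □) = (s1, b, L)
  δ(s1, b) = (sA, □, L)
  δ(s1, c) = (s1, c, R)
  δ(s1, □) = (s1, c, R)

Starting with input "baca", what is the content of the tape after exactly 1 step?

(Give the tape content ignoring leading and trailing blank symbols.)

Execution trace:
Initial: [s0]baca
Step 1: δ(s0, b) = (s0, □, R) → □[s0]aca

No transition is defined for δ(s0, a). By convention the machine halts and rejects.

After 1 step, the tape (ignoring leading/trailing blanks) is: aca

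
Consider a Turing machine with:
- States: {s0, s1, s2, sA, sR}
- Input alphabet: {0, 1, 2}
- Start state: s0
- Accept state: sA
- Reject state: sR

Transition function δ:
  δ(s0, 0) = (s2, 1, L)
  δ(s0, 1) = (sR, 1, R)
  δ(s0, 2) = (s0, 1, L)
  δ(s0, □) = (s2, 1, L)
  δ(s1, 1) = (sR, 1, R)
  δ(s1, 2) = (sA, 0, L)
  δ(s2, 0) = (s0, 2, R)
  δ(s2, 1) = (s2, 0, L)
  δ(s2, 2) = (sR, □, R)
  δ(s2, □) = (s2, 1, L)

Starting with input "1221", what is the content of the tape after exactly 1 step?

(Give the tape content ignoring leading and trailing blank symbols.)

Execution trace:
Initial: [s0]1221
Step 1: δ(s0, 1) = (sR, 1, R) → 1[sR]221

The machine reaches the reject state sR and halts.

After 1 step, the tape (ignoring leading/trailing blanks) is: 1221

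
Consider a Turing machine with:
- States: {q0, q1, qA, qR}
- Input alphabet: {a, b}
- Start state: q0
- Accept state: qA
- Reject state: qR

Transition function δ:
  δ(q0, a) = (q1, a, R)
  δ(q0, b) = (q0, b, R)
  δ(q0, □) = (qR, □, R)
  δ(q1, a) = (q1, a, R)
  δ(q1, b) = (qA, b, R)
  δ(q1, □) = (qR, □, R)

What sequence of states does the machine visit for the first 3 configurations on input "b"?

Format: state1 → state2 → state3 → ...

Execution trace:
Initial: [q0]b
Step 1: δ(q0, b) = (q0, b, R) → b[q0]□
Step 2: δ(q0, □) = (qR, □, R) → b□[qR]□

The machine reaches the reject state qR and halts.

State sequence: q0 → q0 → qR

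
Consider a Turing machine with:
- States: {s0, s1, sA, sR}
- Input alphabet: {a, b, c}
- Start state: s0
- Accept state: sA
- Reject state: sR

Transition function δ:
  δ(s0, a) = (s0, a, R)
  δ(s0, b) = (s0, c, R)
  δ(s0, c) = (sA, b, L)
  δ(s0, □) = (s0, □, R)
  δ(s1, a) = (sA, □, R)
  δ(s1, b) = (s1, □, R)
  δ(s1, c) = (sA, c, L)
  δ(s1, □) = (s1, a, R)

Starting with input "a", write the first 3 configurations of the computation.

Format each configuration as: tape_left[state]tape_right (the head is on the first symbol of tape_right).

Transitions applied:
Step 1: δ(s0, a) = (s0, a, R)
Step 2: δ(s0, □) = (s0, □, R)

The first 3 configurations are:
[s0]a ⊢ a[s0]□ ⊢ a□[s0]□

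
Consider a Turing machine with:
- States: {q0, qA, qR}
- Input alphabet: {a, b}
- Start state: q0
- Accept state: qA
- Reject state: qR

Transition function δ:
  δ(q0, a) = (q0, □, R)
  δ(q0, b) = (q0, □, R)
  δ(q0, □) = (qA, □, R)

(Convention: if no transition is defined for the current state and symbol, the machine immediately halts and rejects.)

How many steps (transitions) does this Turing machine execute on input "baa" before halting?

Execution trace:
Initial: [q0]baa
Step 1: δ(q0, b) = (q0, □, R) → □[q0]aa
Step 2: δ(q0, a) = (q0, □, R) → □□[q0]a
Step 3: δ(q0, a) = (q0, □, R) → □□□[q0]□
Step 4: δ(q0, □) = (qA, □, R) → □□□□[qA]□

The machine reaches the accept state qA and halts.

The machine executed 4 steps before halting.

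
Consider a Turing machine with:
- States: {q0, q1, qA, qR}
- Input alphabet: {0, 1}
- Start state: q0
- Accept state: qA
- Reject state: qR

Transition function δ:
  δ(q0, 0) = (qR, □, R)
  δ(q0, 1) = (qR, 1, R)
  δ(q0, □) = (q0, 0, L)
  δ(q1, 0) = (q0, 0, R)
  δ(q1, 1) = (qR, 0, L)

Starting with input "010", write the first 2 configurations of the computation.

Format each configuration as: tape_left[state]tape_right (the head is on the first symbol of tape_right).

Transitions applied:
Step 1: δ(q0, 0) = (qR, □, R)

The first 2 configurations are:
[q0]010 ⊢ □[qR]10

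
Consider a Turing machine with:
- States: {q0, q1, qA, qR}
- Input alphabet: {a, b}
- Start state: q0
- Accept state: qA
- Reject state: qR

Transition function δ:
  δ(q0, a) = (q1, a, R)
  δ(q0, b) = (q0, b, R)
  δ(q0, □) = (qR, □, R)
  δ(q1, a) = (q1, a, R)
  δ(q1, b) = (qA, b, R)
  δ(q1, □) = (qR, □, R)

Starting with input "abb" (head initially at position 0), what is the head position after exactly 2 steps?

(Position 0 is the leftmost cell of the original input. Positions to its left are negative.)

Execution trace (head position shown):
Step 0: [q0]abb  (head at position 0)
Step 1: move right → a[q1]bb  (head at position 1)
Step 2: move right → ab[qA]b  (head at position 2)

After 2 steps, the head is at position 2.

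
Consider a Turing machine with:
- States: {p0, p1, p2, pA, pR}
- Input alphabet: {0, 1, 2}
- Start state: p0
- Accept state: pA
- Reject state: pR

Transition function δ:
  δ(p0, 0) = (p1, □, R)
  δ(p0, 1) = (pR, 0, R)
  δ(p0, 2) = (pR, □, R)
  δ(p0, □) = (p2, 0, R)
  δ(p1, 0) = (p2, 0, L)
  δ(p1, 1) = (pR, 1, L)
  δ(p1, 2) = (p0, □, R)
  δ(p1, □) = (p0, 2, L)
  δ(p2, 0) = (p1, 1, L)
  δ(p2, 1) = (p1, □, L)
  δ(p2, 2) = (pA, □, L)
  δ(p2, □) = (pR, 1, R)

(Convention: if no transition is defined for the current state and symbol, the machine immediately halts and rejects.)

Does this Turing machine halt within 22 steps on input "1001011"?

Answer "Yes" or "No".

Execution trace:
Initial: [p0]1001011
Step 1: δ(p0, 1) = (pR, 0, R) → 0[pR]001011

The machine reaches the reject state pR and halts.
The machine halted after 1 step (within the 22-step bound).

Answer: Yes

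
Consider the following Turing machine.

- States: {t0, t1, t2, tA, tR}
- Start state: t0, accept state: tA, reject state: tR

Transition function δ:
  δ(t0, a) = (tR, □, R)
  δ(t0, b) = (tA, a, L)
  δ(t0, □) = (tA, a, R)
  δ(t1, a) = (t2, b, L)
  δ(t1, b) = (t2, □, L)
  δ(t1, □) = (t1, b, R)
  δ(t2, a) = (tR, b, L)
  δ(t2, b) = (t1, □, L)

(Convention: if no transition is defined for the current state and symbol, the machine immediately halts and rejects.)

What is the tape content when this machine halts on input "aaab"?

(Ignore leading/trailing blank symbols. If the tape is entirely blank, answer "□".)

Execution trace:
Initial: [t0]aaab
Step 1: δ(t0, a) = (tR, □, R) → □[tR]aab

The machine reaches the reject state tR and halts.

Final tape (ignoring leading/trailing blanks): aab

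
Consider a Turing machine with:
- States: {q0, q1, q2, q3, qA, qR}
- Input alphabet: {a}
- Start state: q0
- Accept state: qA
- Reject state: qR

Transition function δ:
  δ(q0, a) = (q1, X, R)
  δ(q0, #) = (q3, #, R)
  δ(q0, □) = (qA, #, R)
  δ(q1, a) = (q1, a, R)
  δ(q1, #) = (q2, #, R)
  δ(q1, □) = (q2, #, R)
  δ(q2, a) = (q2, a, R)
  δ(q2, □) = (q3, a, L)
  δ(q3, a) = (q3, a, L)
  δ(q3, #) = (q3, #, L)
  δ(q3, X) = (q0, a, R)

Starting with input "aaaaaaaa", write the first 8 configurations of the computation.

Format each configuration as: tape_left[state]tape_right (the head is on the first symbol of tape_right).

Transitions applied:
Step 1: δ(q0, a) = (q1, X, R)
Step 2: δ(q1, a) = (q1, a, R)
Step 3: δ(q1, a) = (q1, a, R)
Step 4: δ(q1, a) = (q1, a, R)
Step 5: δ(q1, a) = (q1, a, R)
Step 6: δ(q1, a) = (q1, a, R)
Step 7: δ(q1, a) = (q1, a, R)

The first 8 configurations are:
[q0]aaaaaaaa ⊢ X[q1]aaaaaaa ⊢ Xa[q1]aaaaaa ⊢ Xaa[q1]aaaaa ⊢ Xaaa[q1]aaaa ⊢ Xaaaa[q1]aaa ⊢ Xaaaaa[q1]aa ⊢ Xaaaaaa[q1]a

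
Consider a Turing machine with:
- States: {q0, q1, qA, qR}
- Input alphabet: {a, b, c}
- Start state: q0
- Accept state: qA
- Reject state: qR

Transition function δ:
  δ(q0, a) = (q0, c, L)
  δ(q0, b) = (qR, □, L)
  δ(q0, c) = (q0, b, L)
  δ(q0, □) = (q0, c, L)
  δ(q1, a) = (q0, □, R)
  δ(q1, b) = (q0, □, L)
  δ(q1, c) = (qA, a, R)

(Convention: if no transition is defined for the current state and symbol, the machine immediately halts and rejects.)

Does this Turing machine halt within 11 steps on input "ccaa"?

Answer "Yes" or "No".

Execution trace:
Initial: [q0]ccaa
Step 1: δ(q0, c) = (q0, b, L) → [q0]□bcaa
Step 2: δ(q0, □) = (q0, c, L) → [q0]□cbcaa
Step 3: δ(q0, □) = (q0, c, L) → [q0]□ccbcaa
Step 4: δ(q0, □) = (q0, c, L) → [q0]□cccbcaa
Step 5: δ(q0, □) = (q0, c, L) → [q0]□ccccbcaa
Step 6: δ(q0, □) = (q0, c, L) → [q0]□cccccbcaa
Step 7: δ(q0, □) = (q0, c, L) → [q0]□ccccccbcaa
Step 8: δ(q0, □) = (q0, c, L) → [q0]□cccccccbcaa
Step 9: δ(q0, □) = (q0, c, L) → [q0]□ccccccccbcaa
Step 10: δ(q0, □) = (q0, c, L) → [q0]□cccccccccbcaa
Step 11: δ(q0, □) = (q0, c, L) → [q0]□ccccccccccbcaa

The machine has not reached a halting state after 11 steps.
The machine did not halt within the 11-step bound.

Answer: No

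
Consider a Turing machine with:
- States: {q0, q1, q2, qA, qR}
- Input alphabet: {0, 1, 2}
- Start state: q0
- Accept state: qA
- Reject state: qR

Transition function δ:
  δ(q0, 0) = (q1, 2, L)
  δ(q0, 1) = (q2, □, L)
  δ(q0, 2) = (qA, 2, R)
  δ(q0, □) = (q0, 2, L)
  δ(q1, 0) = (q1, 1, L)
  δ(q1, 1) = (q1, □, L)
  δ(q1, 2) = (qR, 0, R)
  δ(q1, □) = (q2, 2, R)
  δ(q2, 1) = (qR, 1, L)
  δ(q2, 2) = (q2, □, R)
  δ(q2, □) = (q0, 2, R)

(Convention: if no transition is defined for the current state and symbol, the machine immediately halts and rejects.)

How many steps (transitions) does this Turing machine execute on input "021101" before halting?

Execution trace:
Initial: [q0]021101
Step 1: δ(q0, 0) = (q1, 2, L) → [q1]□221101
Step 2: δ(q1, □) = (q2, 2, R) → 2[q2]221101
Step 3: δ(q2, 2) = (q2, □, R) → 2□[q2]21101
Step 4: δ(q2, 2) = (q2, □, R) → 2□□[q2]1101
Step 5: δ(q2, 1) = (qR, 1, L) → 2□[qR]□1101

The machine reaches the reject state qR and halts.

The machine executed 5 steps before halting.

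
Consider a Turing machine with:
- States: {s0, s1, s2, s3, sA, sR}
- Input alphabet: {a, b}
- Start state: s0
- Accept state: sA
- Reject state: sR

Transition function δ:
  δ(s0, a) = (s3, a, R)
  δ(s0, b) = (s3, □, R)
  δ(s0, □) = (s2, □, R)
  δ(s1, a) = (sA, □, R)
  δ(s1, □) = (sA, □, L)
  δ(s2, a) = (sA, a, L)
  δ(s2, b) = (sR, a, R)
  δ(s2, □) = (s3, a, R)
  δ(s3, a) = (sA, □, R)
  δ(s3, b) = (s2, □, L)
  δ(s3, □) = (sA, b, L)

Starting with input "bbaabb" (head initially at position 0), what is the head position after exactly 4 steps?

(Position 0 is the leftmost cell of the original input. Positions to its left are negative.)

Execution trace (head position shown):
Step 0: [s0]bbaabb  (head at position 0)
Step 1: move right → □[s3]baabb  (head at position 1)
Step 2: move left → [s2]□□aabb  (head at position 0)
Step 3: move right → a[s3]□aabb  (head at position 1)
Step 4: move left → [sA]abaabb  (head at position 0)

After 4 steps, the head is at position 0.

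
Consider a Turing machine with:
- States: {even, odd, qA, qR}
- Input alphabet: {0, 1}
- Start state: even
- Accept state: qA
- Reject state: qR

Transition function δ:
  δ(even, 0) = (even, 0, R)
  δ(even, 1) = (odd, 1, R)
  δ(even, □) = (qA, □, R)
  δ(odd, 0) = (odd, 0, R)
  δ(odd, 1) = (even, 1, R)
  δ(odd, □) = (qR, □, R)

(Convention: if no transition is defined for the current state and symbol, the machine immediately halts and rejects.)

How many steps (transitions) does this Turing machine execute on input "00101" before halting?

Execution trace:
Initial: [even]00101
Step 1: δ(even, 0) = (even, 0, R) → 0[even]0101
Step 2: δ(even, 0) = (even, 0, R) → 00[even]101
Step 3: δ(even, 1) = (odd, 1, R) → 001[odd]01
Step 4: δ(odd, 0) = (odd, 0, R) → 0010[odd]1
Step 5: δ(odd, 1) = (even, 1, R) → 00101[even]□
Step 6: δ(even, □) = (qA, □, R) → 00101□[qA]□

The machine reaches the accept state qA and halts.

The machine executed 6 steps before halting.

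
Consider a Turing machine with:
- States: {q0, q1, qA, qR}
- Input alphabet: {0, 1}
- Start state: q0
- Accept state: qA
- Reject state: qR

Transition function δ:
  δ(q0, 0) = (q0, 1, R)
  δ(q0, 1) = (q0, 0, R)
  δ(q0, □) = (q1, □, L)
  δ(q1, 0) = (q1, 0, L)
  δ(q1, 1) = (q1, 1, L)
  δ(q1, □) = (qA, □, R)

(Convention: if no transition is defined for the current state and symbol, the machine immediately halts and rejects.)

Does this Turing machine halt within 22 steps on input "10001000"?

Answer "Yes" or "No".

Execution trace:
Initial: [q0]10001000
Step 1: δ(q0, 1) = (q0, 0, R) → 0[q0]0001000
Step 2: δ(q0, 0) = (q0, 1, R) → 01[q0]001000
Step 3: δ(q0, 0) = (q0, 1, R) → 011[q0]01000
Step 4: δ(q0, 0) = (q0, 1, R) → 0111[q0]1000
Step 5: δ(q0, 1) = (q0, 0, R) → 01110[q0]000
Step 6: δ(q0, 0) = (q0, 1, R) → 011101[q0]00
Step 7: δ(q0, 0) = (q0, 1, R) → 0111011[q0]0
Step 8: δ(q0, 0) = (q0, 1, R) → 01110111[q0]□
Step 9: δ(q0, □) = (q1, □, L) → 0111011[q1]1□
Step 10: δ(q1, 1) = (q1, 1, L) → 011101[q1]11□
Step 11: δ(q1, 1) = (q1, 1, L) → 01110[q1]111□
Step 12: δ(q1, 1) = (q1, 1, L) → 0111[q1]0111□
Step 13: δ(q1, 0) = (q1, 0, L) → 011[q1]10111□
Step 14: δ(q1, 1) = (q1, 1, L) → 01[q1]110111□
Step 15: δ(q1, 1) = (q1, 1, L) → 0[q1]1110111□
Step 16: δ(q1, 1) = (q1, 1, L) → [q1]01110111□
Step 17: δ(q1, 0) = (q1, 0, L) → [q1]□01110111□
Step 18: δ(q1, □) = (qA, □, R) → □[qA]01110111□

The machine reaches the accept state qA and halts.
The machine halted after 18 steps (within the 22-step bound).

Answer: Yes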